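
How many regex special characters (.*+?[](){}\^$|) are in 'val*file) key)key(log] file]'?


Regex special characters are: . * + ? [ ] ( ) { } \ ^ $ |
Scanning 'val*file) key)key(log] file]':
  pos 3: '*' -> SPECIAL
  pos 8: ')' -> SPECIAL
  pos 13: ')' -> SPECIAL
  pos 17: '(' -> SPECIAL
  pos 21: ']' -> SPECIAL
  pos 27: ']' -> SPECIAL
Special chars found: ['*', ')', ')', '(', ']', ']']
Total: 6

6


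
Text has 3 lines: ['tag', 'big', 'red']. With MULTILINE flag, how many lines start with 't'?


With MULTILINE flag, ^ matches the start of each line.
Lines: ['tag', 'big', 'red']
Checking which lines start with 't':
  Line 1: 'tag' -> MATCH
  Line 2: 'big' -> no
  Line 3: 'red' -> no
Matching lines: ['tag']
Count: 1

1


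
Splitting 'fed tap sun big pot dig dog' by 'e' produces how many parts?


Splitting by 'e' breaks the string at each occurrence of the separator.
Text: 'fed tap sun big pot dig dog'
Parts after split:
  Part 1: 'f'
  Part 2: 'd tap sun big pot dig dog'
Total parts: 2

2


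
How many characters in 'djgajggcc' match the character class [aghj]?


Character class [aghj] matches any of: {a, g, h, j}
Scanning string 'djgajggcc' character by character:
  pos 0: 'd' -> no
  pos 1: 'j' -> MATCH
  pos 2: 'g' -> MATCH
  pos 3: 'a' -> MATCH
  pos 4: 'j' -> MATCH
  pos 5: 'g' -> MATCH
  pos 6: 'g' -> MATCH
  pos 7: 'c' -> no
  pos 8: 'c' -> no
Total matches: 6

6


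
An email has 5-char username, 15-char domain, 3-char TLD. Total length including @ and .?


An email address has format: username@domain.tld
Username length: 5
'@' character: 1
Domain length: 15
'.' character: 1
TLD length: 3
Total = 5 + 1 + 15 + 1 + 3 = 25

25


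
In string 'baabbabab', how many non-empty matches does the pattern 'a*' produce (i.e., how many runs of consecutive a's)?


Pattern 'a*' matches zero or more a's. We want non-empty runs of consecutive a's.
String: 'baabbabab'
Walking through the string to find runs of a's:
  Run 1: positions 1-2 -> 'aa'
  Run 2: positions 5-5 -> 'a'
  Run 3: positions 7-7 -> 'a'
Non-empty runs found: ['aa', 'a', 'a']
Count: 3

3


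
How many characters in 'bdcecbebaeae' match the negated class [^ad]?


Negated class [^ad] matches any char NOT in {a, d}
Scanning 'bdcecbebaeae':
  pos 0: 'b' -> MATCH
  pos 1: 'd' -> no (excluded)
  pos 2: 'c' -> MATCH
  pos 3: 'e' -> MATCH
  pos 4: 'c' -> MATCH
  pos 5: 'b' -> MATCH
  pos 6: 'e' -> MATCH
  pos 7: 'b' -> MATCH
  pos 8: 'a' -> no (excluded)
  pos 9: 'e' -> MATCH
  pos 10: 'a' -> no (excluded)
  pos 11: 'e' -> MATCH
Total matches: 9

9


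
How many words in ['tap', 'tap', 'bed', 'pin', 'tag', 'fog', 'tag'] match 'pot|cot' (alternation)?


Alternation 'pot|cot' matches either 'pot' or 'cot'.
Checking each word:
  'tap' -> no
  'tap' -> no
  'bed' -> no
  'pin' -> no
  'tag' -> no
  'fog' -> no
  'tag' -> no
Matches: []
Count: 0

0


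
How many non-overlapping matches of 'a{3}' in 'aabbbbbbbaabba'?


Pattern 'a{3}' matches exactly 3 consecutive a's (greedy, non-overlapping).
String: 'aabbbbbbbaabba'
Scanning for runs of a's:
  Run at pos 0: 'aa' (length 2) -> 0 match(es)
  Run at pos 9: 'aa' (length 2) -> 0 match(es)
  Run at pos 13: 'a' (length 1) -> 0 match(es)
Matches found: []
Total: 0

0


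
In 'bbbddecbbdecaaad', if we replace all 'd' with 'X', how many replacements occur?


re.sub('d', 'X', text) replaces every occurrence of 'd' with 'X'.
Text: 'bbbddecbbdecaaad'
Scanning for 'd':
  pos 3: 'd' -> replacement #1
  pos 4: 'd' -> replacement #2
  pos 9: 'd' -> replacement #3
  pos 15: 'd' -> replacement #4
Total replacements: 4

4


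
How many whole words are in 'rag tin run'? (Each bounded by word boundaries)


Word boundaries (\b) mark the start/end of each word.
Text: 'rag tin run'
Splitting by whitespace:
  Word 1: 'rag'
  Word 2: 'tin'
  Word 3: 'run'
Total whole words: 3

3


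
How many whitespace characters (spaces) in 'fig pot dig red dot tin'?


\s matches whitespace characters (spaces, tabs, etc.).
Text: 'fig pot dig red dot tin'
This text has 6 words separated by spaces.
Number of spaces = number of words - 1 = 6 - 1 = 5

5


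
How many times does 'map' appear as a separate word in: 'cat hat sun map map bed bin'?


Scanning each word for exact match 'map':
  Word 1: 'cat' -> no
  Word 2: 'hat' -> no
  Word 3: 'sun' -> no
  Word 4: 'map' -> MATCH
  Word 5: 'map' -> MATCH
  Word 6: 'bed' -> no
  Word 7: 'bin' -> no
Total matches: 2

2


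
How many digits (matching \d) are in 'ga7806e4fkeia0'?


\d matches any digit 0-9.
Scanning 'ga7806e4fkeia0':
  pos 2: '7' -> DIGIT
  pos 3: '8' -> DIGIT
  pos 4: '0' -> DIGIT
  pos 5: '6' -> DIGIT
  pos 7: '4' -> DIGIT
  pos 13: '0' -> DIGIT
Digits found: ['7', '8', '0', '6', '4', '0']
Total: 6

6


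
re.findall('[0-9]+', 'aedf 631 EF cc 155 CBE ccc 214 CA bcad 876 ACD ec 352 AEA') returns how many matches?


Pattern '[0-9]+' finds one or more digits.
Text: 'aedf 631 EF cc 155 CBE ccc 214 CA bcad 876 ACD ec 352 AEA'
Scanning for matches:
  Match 1: '631'
  Match 2: '155'
  Match 3: '214'
  Match 4: '876'
  Match 5: '352'
Total matches: 5

5


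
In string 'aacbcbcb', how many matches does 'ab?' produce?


Pattern 'ab?' matches 'a' optionally followed by 'b'.
String: 'aacbcbcb'
Scanning left to right for 'a' then checking next char:
  Match 1: 'a' (a not followed by b)
  Match 2: 'a' (a not followed by b)
Total matches: 2

2


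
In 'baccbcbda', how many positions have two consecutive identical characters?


Looking for consecutive identical characters in 'baccbcbda':
  pos 0-1: 'b' vs 'a' -> different
  pos 1-2: 'a' vs 'c' -> different
  pos 2-3: 'c' vs 'c' -> MATCH ('cc')
  pos 3-4: 'c' vs 'b' -> different
  pos 4-5: 'b' vs 'c' -> different
  pos 5-6: 'c' vs 'b' -> different
  pos 6-7: 'b' vs 'd' -> different
  pos 7-8: 'd' vs 'a' -> different
Consecutive identical pairs: ['cc']
Count: 1

1


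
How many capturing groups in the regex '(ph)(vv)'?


To count capturing groups, count each '(' that starts a group.
Pattern: '(ph)(vv)'
Walking through the pattern:
  Position 0: '(' -> group #1
  Position 4: '(' -> group #2
Total capturing groups: 2

2


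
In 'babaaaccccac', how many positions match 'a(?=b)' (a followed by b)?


Lookahead 'a(?=b)' matches 'a' only when followed by 'b'.
String: 'babaaaccccac'
Checking each position where char is 'a':
  pos 1: 'a' -> MATCH (next='b')
  pos 3: 'a' -> no (next='a')
  pos 4: 'a' -> no (next='a')
  pos 5: 'a' -> no (next='c')
  pos 10: 'a' -> no (next='c')
Matching positions: [1]
Count: 1

1


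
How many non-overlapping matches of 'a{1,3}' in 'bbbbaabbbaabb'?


Pattern 'a{1,3}' matches between 1 and 3 consecutive a's (greedy).
String: 'bbbbaabbbaabb'
Finding runs of a's and applying greedy matching:
  Run at pos 4: 'aa' (length 2)
  Run at pos 9: 'aa' (length 2)
Matches: ['aa', 'aa']
Count: 2

2


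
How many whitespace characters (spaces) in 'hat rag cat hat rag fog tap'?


\s matches whitespace characters (spaces, tabs, etc.).
Text: 'hat rag cat hat rag fog tap'
This text has 7 words separated by spaces.
Number of spaces = number of words - 1 = 7 - 1 = 6

6


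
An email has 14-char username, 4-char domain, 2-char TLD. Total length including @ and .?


An email address has format: username@domain.tld
Username length: 14
'@' character: 1
Domain length: 4
'.' character: 1
TLD length: 2
Total = 14 + 1 + 4 + 1 + 2 = 22

22


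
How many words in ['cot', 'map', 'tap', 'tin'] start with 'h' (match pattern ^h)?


Pattern ^h anchors to start of word. Check which words begin with 'h':
  'cot' -> no
  'map' -> no
  'tap' -> no
  'tin' -> no
Matching words: []
Count: 0

0


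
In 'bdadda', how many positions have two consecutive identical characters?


Looking for consecutive identical characters in 'bdadda':
  pos 0-1: 'b' vs 'd' -> different
  pos 1-2: 'd' vs 'a' -> different
  pos 2-3: 'a' vs 'd' -> different
  pos 3-4: 'd' vs 'd' -> MATCH ('dd')
  pos 4-5: 'd' vs 'a' -> different
Consecutive identical pairs: ['dd']
Count: 1

1


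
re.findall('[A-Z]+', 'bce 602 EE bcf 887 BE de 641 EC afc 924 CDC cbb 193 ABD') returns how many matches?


Pattern '[A-Z]+' finds one or more uppercase letters.
Text: 'bce 602 EE bcf 887 BE de 641 EC afc 924 CDC cbb 193 ABD'
Scanning for matches:
  Match 1: 'EE'
  Match 2: 'BE'
  Match 3: 'EC'
  Match 4: 'CDC'
  Match 5: 'ABD'
Total matches: 5

5


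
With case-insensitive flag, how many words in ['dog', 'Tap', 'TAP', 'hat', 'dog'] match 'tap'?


Case-insensitive matching: compare each word's lowercase form to 'tap'.
  'dog' -> lower='dog' -> no
  'Tap' -> lower='tap' -> MATCH
  'TAP' -> lower='tap' -> MATCH
  'hat' -> lower='hat' -> no
  'dog' -> lower='dog' -> no
Matches: ['Tap', 'TAP']
Count: 2

2


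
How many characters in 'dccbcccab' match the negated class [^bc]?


Negated class [^bc] matches any char NOT in {b, c}
Scanning 'dccbcccab':
  pos 0: 'd' -> MATCH
  pos 1: 'c' -> no (excluded)
  pos 2: 'c' -> no (excluded)
  pos 3: 'b' -> no (excluded)
  pos 4: 'c' -> no (excluded)
  pos 5: 'c' -> no (excluded)
  pos 6: 'c' -> no (excluded)
  pos 7: 'a' -> MATCH
  pos 8: 'b' -> no (excluded)
Total matches: 2

2


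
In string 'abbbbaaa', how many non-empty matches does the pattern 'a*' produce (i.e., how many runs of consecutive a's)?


Pattern 'a*' matches zero or more a's. We want non-empty runs of consecutive a's.
String: 'abbbbaaa'
Walking through the string to find runs of a's:
  Run 1: positions 0-0 -> 'a'
  Run 2: positions 5-7 -> 'aaa'
Non-empty runs found: ['a', 'aaa']
Count: 2

2


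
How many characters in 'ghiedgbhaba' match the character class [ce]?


Character class [ce] matches any of: {c, e}
Scanning string 'ghiedgbhaba' character by character:
  pos 0: 'g' -> no
  pos 1: 'h' -> no
  pos 2: 'i' -> no
  pos 3: 'e' -> MATCH
  pos 4: 'd' -> no
  pos 5: 'g' -> no
  pos 6: 'b' -> no
  pos 7: 'h' -> no
  pos 8: 'a' -> no
  pos 9: 'b' -> no
  pos 10: 'a' -> no
Total matches: 1

1


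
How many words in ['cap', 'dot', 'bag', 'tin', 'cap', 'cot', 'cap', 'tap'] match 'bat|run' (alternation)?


Alternation 'bat|run' matches either 'bat' or 'run'.
Checking each word:
  'cap' -> no
  'dot' -> no
  'bag' -> no
  'tin' -> no
  'cap' -> no
  'cot' -> no
  'cap' -> no
  'tap' -> no
Matches: []
Count: 0

0


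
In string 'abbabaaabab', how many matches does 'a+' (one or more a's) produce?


Pattern 'a+' matches one or more consecutive a's.
String: 'abbabaaabab'
Scanning for runs of a:
  Match 1: 'a' (length 1)
  Match 2: 'a' (length 1)
  Match 3: 'aaa' (length 3)
  Match 4: 'a' (length 1)
Total matches: 4

4


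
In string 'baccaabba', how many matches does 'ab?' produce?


Pattern 'ab?' matches 'a' optionally followed by 'b'.
String: 'baccaabba'
Scanning left to right for 'a' then checking next char:
  Match 1: 'a' (a not followed by b)
  Match 2: 'a' (a not followed by b)
  Match 3: 'ab' (a followed by b)
  Match 4: 'a' (a not followed by b)
Total matches: 4

4


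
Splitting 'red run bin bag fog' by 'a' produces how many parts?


Splitting by 'a' breaks the string at each occurrence of the separator.
Text: 'red run bin bag fog'
Parts after split:
  Part 1: 'red run bin b'
  Part 2: 'g fog'
Total parts: 2

2


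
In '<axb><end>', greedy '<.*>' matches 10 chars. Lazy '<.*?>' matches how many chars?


Greedy '<.*>' tries to match as MUCH as possible.
Lazy '<.*?>' tries to match as LITTLE as possible.

String: '<axb><end>'
Greedy '<.*>' starts at first '<' and extends to the LAST '>': '<axb><end>' (10 chars)
Lazy '<.*?>' starts at first '<' and stops at the FIRST '>': '<axb>' (5 chars)

5


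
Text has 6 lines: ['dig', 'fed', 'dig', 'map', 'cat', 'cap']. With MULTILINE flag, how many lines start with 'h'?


With MULTILINE flag, ^ matches the start of each line.
Lines: ['dig', 'fed', 'dig', 'map', 'cat', 'cap']
Checking which lines start with 'h':
  Line 1: 'dig' -> no
  Line 2: 'fed' -> no
  Line 3: 'dig' -> no
  Line 4: 'map' -> no
  Line 5: 'cat' -> no
  Line 6: 'cap' -> no
Matching lines: []
Count: 0

0


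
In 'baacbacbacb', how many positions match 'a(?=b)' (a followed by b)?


Lookahead 'a(?=b)' matches 'a' only when followed by 'b'.
String: 'baacbacbacb'
Checking each position where char is 'a':
  pos 1: 'a' -> no (next='a')
  pos 2: 'a' -> no (next='c')
  pos 5: 'a' -> no (next='c')
  pos 8: 'a' -> no (next='c')
Matching positions: []
Count: 0

0


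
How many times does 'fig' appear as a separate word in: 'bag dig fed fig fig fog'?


Scanning each word for exact match 'fig':
  Word 1: 'bag' -> no
  Word 2: 'dig' -> no
  Word 3: 'fed' -> no
  Word 4: 'fig' -> MATCH
  Word 5: 'fig' -> MATCH
  Word 6: 'fog' -> no
Total matches: 2

2


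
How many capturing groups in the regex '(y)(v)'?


To count capturing groups, count each '(' that starts a group.
Pattern: '(y)(v)'
Walking through the pattern:
  Position 0: '(' -> group #1
  Position 3: '(' -> group #2
Total capturing groups: 2

2


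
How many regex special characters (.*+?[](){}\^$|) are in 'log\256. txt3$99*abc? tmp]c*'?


Regex special characters are: . * + ? [ ] ( ) { } \ ^ $ |
Scanning 'log\256. txt3$99*abc? tmp]c*':
  pos 3: '\' -> SPECIAL
  pos 7: '.' -> SPECIAL
  pos 13: '$' -> SPECIAL
  pos 16: '*' -> SPECIAL
  pos 20: '?' -> SPECIAL
  pos 25: ']' -> SPECIAL
  pos 27: '*' -> SPECIAL
Special chars found: ['\\', '.', '$', '*', '?', ']', '*']
Total: 7

7


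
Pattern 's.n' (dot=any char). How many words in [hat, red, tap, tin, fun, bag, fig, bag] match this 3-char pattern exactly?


Pattern 's.n' means: starts with 's', any single char, ends with 'n'.
Checking each word (must be exactly 3 chars):
  'hat' (len=3): no
  'red' (len=3): no
  'tap' (len=3): no
  'tin' (len=3): no
  'fun' (len=3): no
  'bag' (len=3): no
  'fig' (len=3): no
  'bag' (len=3): no
Matching words: []
Total: 0

0


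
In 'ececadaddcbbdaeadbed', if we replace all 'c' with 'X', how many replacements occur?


re.sub('c', 'X', text) replaces every occurrence of 'c' with 'X'.
Text: 'ececadaddcbbdaeadbed'
Scanning for 'c':
  pos 1: 'c' -> replacement #1
  pos 3: 'c' -> replacement #2
  pos 9: 'c' -> replacement #3
Total replacements: 3

3


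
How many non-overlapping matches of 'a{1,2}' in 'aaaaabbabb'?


Pattern 'a{1,2}' matches between 1 and 2 consecutive a's (greedy).
String: 'aaaaabbabb'
Finding runs of a's and applying greedy matching:
  Run at pos 0: 'aaaaa' (length 5)
  Run at pos 7: 'a' (length 1)
Matches: ['aa', 'aa', 'a', 'a']
Count: 4

4


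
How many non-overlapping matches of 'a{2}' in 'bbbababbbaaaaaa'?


Pattern 'a{2}' matches exactly 2 consecutive a's (greedy, non-overlapping).
String: 'bbbababbbaaaaaa'
Scanning for runs of a's:
  Run at pos 3: 'a' (length 1) -> 0 match(es)
  Run at pos 5: 'a' (length 1) -> 0 match(es)
  Run at pos 9: 'aaaaaa' (length 6) -> 3 match(es)
Matches found: ['aa', 'aa', 'aa']
Total: 3

3


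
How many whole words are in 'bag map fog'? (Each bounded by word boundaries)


Word boundaries (\b) mark the start/end of each word.
Text: 'bag map fog'
Splitting by whitespace:
  Word 1: 'bag'
  Word 2: 'map'
  Word 3: 'fog'
Total whole words: 3

3


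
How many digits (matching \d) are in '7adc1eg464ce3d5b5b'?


\d matches any digit 0-9.
Scanning '7adc1eg464ce3d5b5b':
  pos 0: '7' -> DIGIT
  pos 4: '1' -> DIGIT
  pos 7: '4' -> DIGIT
  pos 8: '6' -> DIGIT
  pos 9: '4' -> DIGIT
  pos 12: '3' -> DIGIT
  pos 14: '5' -> DIGIT
  pos 16: '5' -> DIGIT
Digits found: ['7', '1', '4', '6', '4', '3', '5', '5']
Total: 8

8


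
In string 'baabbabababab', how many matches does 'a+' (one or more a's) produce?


Pattern 'a+' matches one or more consecutive a's.
String: 'baabbabababab'
Scanning for runs of a:
  Match 1: 'aa' (length 2)
  Match 2: 'a' (length 1)
  Match 3: 'a' (length 1)
  Match 4: 'a' (length 1)
  Match 5: 'a' (length 1)
Total matches: 5

5


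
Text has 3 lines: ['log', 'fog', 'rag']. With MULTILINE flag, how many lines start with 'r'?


With MULTILINE flag, ^ matches the start of each line.
Lines: ['log', 'fog', 'rag']
Checking which lines start with 'r':
  Line 1: 'log' -> no
  Line 2: 'fog' -> no
  Line 3: 'rag' -> MATCH
Matching lines: ['rag']
Count: 1

1


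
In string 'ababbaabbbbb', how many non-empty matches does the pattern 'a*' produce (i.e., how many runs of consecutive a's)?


Pattern 'a*' matches zero or more a's. We want non-empty runs of consecutive a's.
String: 'ababbaabbbbb'
Walking through the string to find runs of a's:
  Run 1: positions 0-0 -> 'a'
  Run 2: positions 2-2 -> 'a'
  Run 3: positions 5-6 -> 'aa'
Non-empty runs found: ['a', 'a', 'aa']
Count: 3

3


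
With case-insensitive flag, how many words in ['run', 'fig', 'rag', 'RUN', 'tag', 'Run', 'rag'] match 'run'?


Case-insensitive matching: compare each word's lowercase form to 'run'.
  'run' -> lower='run' -> MATCH
  'fig' -> lower='fig' -> no
  'rag' -> lower='rag' -> no
  'RUN' -> lower='run' -> MATCH
  'tag' -> lower='tag' -> no
  'Run' -> lower='run' -> MATCH
  'rag' -> lower='rag' -> no
Matches: ['run', 'RUN', 'Run']
Count: 3

3


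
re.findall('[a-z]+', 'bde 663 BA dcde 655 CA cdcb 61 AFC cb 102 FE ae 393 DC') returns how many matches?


Pattern '[a-z]+' finds one or more lowercase letters.
Text: 'bde 663 BA dcde 655 CA cdcb 61 AFC cb 102 FE ae 393 DC'
Scanning for matches:
  Match 1: 'bde'
  Match 2: 'dcde'
  Match 3: 'cdcb'
  Match 4: 'cb'
  Match 5: 'ae'
Total matches: 5

5


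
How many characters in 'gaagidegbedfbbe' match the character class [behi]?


Character class [behi] matches any of: {b, e, h, i}
Scanning string 'gaagidegbedfbbe' character by character:
  pos 0: 'g' -> no
  pos 1: 'a' -> no
  pos 2: 'a' -> no
  pos 3: 'g' -> no
  pos 4: 'i' -> MATCH
  pos 5: 'd' -> no
  pos 6: 'e' -> MATCH
  pos 7: 'g' -> no
  pos 8: 'b' -> MATCH
  pos 9: 'e' -> MATCH
  pos 10: 'd' -> no
  pos 11: 'f' -> no
  pos 12: 'b' -> MATCH
  pos 13: 'b' -> MATCH
  pos 14: 'e' -> MATCH
Total matches: 7

7


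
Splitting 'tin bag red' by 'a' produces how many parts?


Splitting by 'a' breaks the string at each occurrence of the separator.
Text: 'tin bag red'
Parts after split:
  Part 1: 'tin b'
  Part 2: 'g red'
Total parts: 2

2


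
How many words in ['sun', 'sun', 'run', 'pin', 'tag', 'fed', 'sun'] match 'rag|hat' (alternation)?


Alternation 'rag|hat' matches either 'rag' or 'hat'.
Checking each word:
  'sun' -> no
  'sun' -> no
  'run' -> no
  'pin' -> no
  'tag' -> no
  'fed' -> no
  'sun' -> no
Matches: []
Count: 0

0


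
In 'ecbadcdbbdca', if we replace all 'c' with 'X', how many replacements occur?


re.sub('c', 'X', text) replaces every occurrence of 'c' with 'X'.
Text: 'ecbadcdbbdca'
Scanning for 'c':
  pos 1: 'c' -> replacement #1
  pos 5: 'c' -> replacement #2
  pos 10: 'c' -> replacement #3
Total replacements: 3

3


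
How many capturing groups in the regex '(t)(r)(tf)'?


To count capturing groups, count each '(' that starts a group.
Pattern: '(t)(r)(tf)'
Walking through the pattern:
  Position 0: '(' -> group #1
  Position 3: '(' -> group #2
  Position 6: '(' -> group #3
Total capturing groups: 3

3


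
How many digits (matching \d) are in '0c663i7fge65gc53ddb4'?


\d matches any digit 0-9.
Scanning '0c663i7fge65gc53ddb4':
  pos 0: '0' -> DIGIT
  pos 2: '6' -> DIGIT
  pos 3: '6' -> DIGIT
  pos 4: '3' -> DIGIT
  pos 6: '7' -> DIGIT
  pos 10: '6' -> DIGIT
  pos 11: '5' -> DIGIT
  pos 14: '5' -> DIGIT
  pos 15: '3' -> DIGIT
  pos 19: '4' -> DIGIT
Digits found: ['0', '6', '6', '3', '7', '6', '5', '5', '3', '4']
Total: 10

10


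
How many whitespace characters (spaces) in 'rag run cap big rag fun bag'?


\s matches whitespace characters (spaces, tabs, etc.).
Text: 'rag run cap big rag fun bag'
This text has 7 words separated by spaces.
Number of spaces = number of words - 1 = 7 - 1 = 6

6


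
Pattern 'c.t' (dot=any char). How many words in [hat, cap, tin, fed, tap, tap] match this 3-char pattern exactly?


Pattern 'c.t' means: starts with 'c', any single char, ends with 't'.
Checking each word (must be exactly 3 chars):
  'hat' (len=3): no
  'cap' (len=3): no
  'tin' (len=3): no
  'fed' (len=3): no
  'tap' (len=3): no
  'tap' (len=3): no
Matching words: []
Total: 0

0


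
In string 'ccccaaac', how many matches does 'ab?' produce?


Pattern 'ab?' matches 'a' optionally followed by 'b'.
String: 'ccccaaac'
Scanning left to right for 'a' then checking next char:
  Match 1: 'a' (a not followed by b)
  Match 2: 'a' (a not followed by b)
  Match 3: 'a' (a not followed by b)
Total matches: 3

3


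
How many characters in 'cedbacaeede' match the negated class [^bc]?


Negated class [^bc] matches any char NOT in {b, c}
Scanning 'cedbacaeede':
  pos 0: 'c' -> no (excluded)
  pos 1: 'e' -> MATCH
  pos 2: 'd' -> MATCH
  pos 3: 'b' -> no (excluded)
  pos 4: 'a' -> MATCH
  pos 5: 'c' -> no (excluded)
  pos 6: 'a' -> MATCH
  pos 7: 'e' -> MATCH
  pos 8: 'e' -> MATCH
  pos 9: 'd' -> MATCH
  pos 10: 'e' -> MATCH
Total matches: 8

8


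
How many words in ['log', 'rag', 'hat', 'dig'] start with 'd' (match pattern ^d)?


Pattern ^d anchors to start of word. Check which words begin with 'd':
  'log' -> no
  'rag' -> no
  'hat' -> no
  'dig' -> MATCH (starts with 'd')
Matching words: ['dig']
Count: 1

1


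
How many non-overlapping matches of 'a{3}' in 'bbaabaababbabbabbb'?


Pattern 'a{3}' matches exactly 3 consecutive a's (greedy, non-overlapping).
String: 'bbaabaababbabbabbb'
Scanning for runs of a's:
  Run at pos 2: 'aa' (length 2) -> 0 match(es)
  Run at pos 5: 'aa' (length 2) -> 0 match(es)
  Run at pos 8: 'a' (length 1) -> 0 match(es)
  Run at pos 11: 'a' (length 1) -> 0 match(es)
  Run at pos 14: 'a' (length 1) -> 0 match(es)
Matches found: []
Total: 0

0


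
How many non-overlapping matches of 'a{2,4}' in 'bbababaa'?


Pattern 'a{2,4}' matches between 2 and 4 consecutive a's (greedy).
String: 'bbababaa'
Finding runs of a's and applying greedy matching:
  Run at pos 2: 'a' (length 1)
  Run at pos 4: 'a' (length 1)
  Run at pos 6: 'aa' (length 2)
Matches: ['aa']
Count: 1

1


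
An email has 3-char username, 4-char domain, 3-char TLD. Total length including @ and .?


An email address has format: username@domain.tld
Username length: 3
'@' character: 1
Domain length: 4
'.' character: 1
TLD length: 3
Total = 3 + 1 + 4 + 1 + 3 = 12

12


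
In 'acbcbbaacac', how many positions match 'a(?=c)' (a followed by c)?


Lookahead 'a(?=c)' matches 'a' only when followed by 'c'.
String: 'acbcbbaacac'
Checking each position where char is 'a':
  pos 0: 'a' -> MATCH (next='c')
  pos 6: 'a' -> no (next='a')
  pos 7: 'a' -> MATCH (next='c')
  pos 9: 'a' -> MATCH (next='c')
Matching positions: [0, 7, 9]
Count: 3

3


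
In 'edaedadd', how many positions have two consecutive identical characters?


Looking for consecutive identical characters in 'edaedadd':
  pos 0-1: 'e' vs 'd' -> different
  pos 1-2: 'd' vs 'a' -> different
  pos 2-3: 'a' vs 'e' -> different
  pos 3-4: 'e' vs 'd' -> different
  pos 4-5: 'd' vs 'a' -> different
  pos 5-6: 'a' vs 'd' -> different
  pos 6-7: 'd' vs 'd' -> MATCH ('dd')
Consecutive identical pairs: ['dd']
Count: 1

1


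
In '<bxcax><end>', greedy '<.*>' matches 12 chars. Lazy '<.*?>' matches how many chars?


Greedy '<.*>' tries to match as MUCH as possible.
Lazy '<.*?>' tries to match as LITTLE as possible.

String: '<bxcax><end>'
Greedy '<.*>' starts at first '<' and extends to the LAST '>': '<bxcax><end>' (12 chars)
Lazy '<.*?>' starts at first '<' and stops at the FIRST '>': '<bxcax>' (7 chars)

7


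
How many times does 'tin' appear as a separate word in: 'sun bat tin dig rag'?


Scanning each word for exact match 'tin':
  Word 1: 'sun' -> no
  Word 2: 'bat' -> no
  Word 3: 'tin' -> MATCH
  Word 4: 'dig' -> no
  Word 5: 'rag' -> no
Total matches: 1

1


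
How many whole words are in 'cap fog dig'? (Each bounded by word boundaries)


Word boundaries (\b) mark the start/end of each word.
Text: 'cap fog dig'
Splitting by whitespace:
  Word 1: 'cap'
  Word 2: 'fog'
  Word 3: 'dig'
Total whole words: 3

3


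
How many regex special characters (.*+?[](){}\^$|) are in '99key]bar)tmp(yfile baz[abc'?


Regex special characters are: . * + ? [ ] ( ) { } \ ^ $ |
Scanning '99key]bar)tmp(yfile baz[abc':
  pos 5: ']' -> SPECIAL
  pos 9: ')' -> SPECIAL
  pos 13: '(' -> SPECIAL
  pos 23: '[' -> SPECIAL
Special chars found: [']', ')', '(', '[']
Total: 4

4


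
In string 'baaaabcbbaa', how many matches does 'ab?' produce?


Pattern 'ab?' matches 'a' optionally followed by 'b'.
String: 'baaaabcbbaa'
Scanning left to right for 'a' then checking next char:
  Match 1: 'a' (a not followed by b)
  Match 2: 'a' (a not followed by b)
  Match 3: 'a' (a not followed by b)
  Match 4: 'ab' (a followed by b)
  Match 5: 'a' (a not followed by b)
  Match 6: 'a' (a not followed by b)
Total matches: 6

6


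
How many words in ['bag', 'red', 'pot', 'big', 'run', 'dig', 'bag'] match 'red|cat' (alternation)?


Alternation 'red|cat' matches either 'red' or 'cat'.
Checking each word:
  'bag' -> no
  'red' -> MATCH
  'pot' -> no
  'big' -> no
  'run' -> no
  'dig' -> no
  'bag' -> no
Matches: ['red']
Count: 1

1


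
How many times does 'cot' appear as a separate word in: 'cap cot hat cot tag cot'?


Scanning each word for exact match 'cot':
  Word 1: 'cap' -> no
  Word 2: 'cot' -> MATCH
  Word 3: 'hat' -> no
  Word 4: 'cot' -> MATCH
  Word 5: 'tag' -> no
  Word 6: 'cot' -> MATCH
Total matches: 3

3


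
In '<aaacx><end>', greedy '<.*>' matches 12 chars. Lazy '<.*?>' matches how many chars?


Greedy '<.*>' tries to match as MUCH as possible.
Lazy '<.*?>' tries to match as LITTLE as possible.

String: '<aaacx><end>'
Greedy '<.*>' starts at first '<' and extends to the LAST '>': '<aaacx><end>' (12 chars)
Lazy '<.*?>' starts at first '<' and stops at the FIRST '>': '<aaacx>' (7 chars)

7


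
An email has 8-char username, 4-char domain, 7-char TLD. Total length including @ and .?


An email address has format: username@domain.tld
Username length: 8
'@' character: 1
Domain length: 4
'.' character: 1
TLD length: 7
Total = 8 + 1 + 4 + 1 + 7 = 21

21


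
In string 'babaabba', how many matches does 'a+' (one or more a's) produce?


Pattern 'a+' matches one or more consecutive a's.
String: 'babaabba'
Scanning for runs of a:
  Match 1: 'a' (length 1)
  Match 2: 'aa' (length 2)
  Match 3: 'a' (length 1)
Total matches: 3

3


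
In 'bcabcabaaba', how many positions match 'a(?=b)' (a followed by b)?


Lookahead 'a(?=b)' matches 'a' only when followed by 'b'.
String: 'bcabcabaaba'
Checking each position where char is 'a':
  pos 2: 'a' -> MATCH (next='b')
  pos 5: 'a' -> MATCH (next='b')
  pos 7: 'a' -> no (next='a')
  pos 8: 'a' -> MATCH (next='b')
Matching positions: [2, 5, 8]
Count: 3

3


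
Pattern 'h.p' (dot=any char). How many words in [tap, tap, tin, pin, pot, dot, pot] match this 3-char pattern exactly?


Pattern 'h.p' means: starts with 'h', any single char, ends with 'p'.
Checking each word (must be exactly 3 chars):
  'tap' (len=3): no
  'tap' (len=3): no
  'tin' (len=3): no
  'pin' (len=3): no
  'pot' (len=3): no
  'dot' (len=3): no
  'pot' (len=3): no
Matching words: []
Total: 0

0


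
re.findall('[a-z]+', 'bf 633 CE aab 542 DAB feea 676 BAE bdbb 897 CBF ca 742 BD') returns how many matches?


Pattern '[a-z]+' finds one or more lowercase letters.
Text: 'bf 633 CE aab 542 DAB feea 676 BAE bdbb 897 CBF ca 742 BD'
Scanning for matches:
  Match 1: 'bf'
  Match 2: 'aab'
  Match 3: 'feea'
  Match 4: 'bdbb'
  Match 5: 'ca'
Total matches: 5

5


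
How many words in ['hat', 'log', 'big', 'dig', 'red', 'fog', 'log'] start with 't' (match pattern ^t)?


Pattern ^t anchors to start of word. Check which words begin with 't':
  'hat' -> no
  'log' -> no
  'big' -> no
  'dig' -> no
  'red' -> no
  'fog' -> no
  'log' -> no
Matching words: []
Count: 0

0


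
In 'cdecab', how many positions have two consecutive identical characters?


Looking for consecutive identical characters in 'cdecab':
  pos 0-1: 'c' vs 'd' -> different
  pos 1-2: 'd' vs 'e' -> different
  pos 2-3: 'e' vs 'c' -> different
  pos 3-4: 'c' vs 'a' -> different
  pos 4-5: 'a' vs 'b' -> different
Consecutive identical pairs: []
Count: 0

0


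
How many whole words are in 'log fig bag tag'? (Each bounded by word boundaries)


Word boundaries (\b) mark the start/end of each word.
Text: 'log fig bag tag'
Splitting by whitespace:
  Word 1: 'log'
  Word 2: 'fig'
  Word 3: 'bag'
  Word 4: 'tag'
Total whole words: 4

4


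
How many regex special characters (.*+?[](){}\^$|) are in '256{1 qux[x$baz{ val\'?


Regex special characters are: . * + ? [ ] ( ) { } \ ^ $ |
Scanning '256{1 qux[x$baz{ val\':
  pos 3: '{' -> SPECIAL
  pos 9: '[' -> SPECIAL
  pos 11: '$' -> SPECIAL
  pos 15: '{' -> SPECIAL
  pos 20: '\' -> SPECIAL
Special chars found: ['{', '[', '$', '{', '\\']
Total: 5

5


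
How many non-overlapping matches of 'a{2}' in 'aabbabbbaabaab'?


Pattern 'a{2}' matches exactly 2 consecutive a's (greedy, non-overlapping).
String: 'aabbabbbaabaab'
Scanning for runs of a's:
  Run at pos 0: 'aa' (length 2) -> 1 match(es)
  Run at pos 4: 'a' (length 1) -> 0 match(es)
  Run at pos 8: 'aa' (length 2) -> 1 match(es)
  Run at pos 11: 'aa' (length 2) -> 1 match(es)
Matches found: ['aa', 'aa', 'aa']
Total: 3

3


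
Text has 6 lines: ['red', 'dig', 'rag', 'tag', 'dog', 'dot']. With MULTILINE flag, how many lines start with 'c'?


With MULTILINE flag, ^ matches the start of each line.
Lines: ['red', 'dig', 'rag', 'tag', 'dog', 'dot']
Checking which lines start with 'c':
  Line 1: 'red' -> no
  Line 2: 'dig' -> no
  Line 3: 'rag' -> no
  Line 4: 'tag' -> no
  Line 5: 'dog' -> no
  Line 6: 'dot' -> no
Matching lines: []
Count: 0

0


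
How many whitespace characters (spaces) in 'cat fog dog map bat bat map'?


\s matches whitespace characters (spaces, tabs, etc.).
Text: 'cat fog dog map bat bat map'
This text has 7 words separated by spaces.
Number of spaces = number of words - 1 = 7 - 1 = 6

6


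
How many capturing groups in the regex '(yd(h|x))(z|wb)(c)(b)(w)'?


To count capturing groups, count each '(' that starts a group.
Pattern: '(yd(h|x))(z|wb)(c)(b)(w)'
Walking through the pattern:
  Position 0: '(' -> group #1
  Position 3: '(' -> group #2
  Position 9: '(' -> group #3
  Position 15: '(' -> group #4
  Position 18: '(' -> group #5
  Position 21: '(' -> group #6
Total capturing groups: 6

6


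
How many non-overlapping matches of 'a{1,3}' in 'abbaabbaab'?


Pattern 'a{1,3}' matches between 1 and 3 consecutive a's (greedy).
String: 'abbaabbaab'
Finding runs of a's and applying greedy matching:
  Run at pos 0: 'a' (length 1)
  Run at pos 3: 'aa' (length 2)
  Run at pos 7: 'aa' (length 2)
Matches: ['a', 'aa', 'aa']
Count: 3

3


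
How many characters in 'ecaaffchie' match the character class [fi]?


Character class [fi] matches any of: {f, i}
Scanning string 'ecaaffchie' character by character:
  pos 0: 'e' -> no
  pos 1: 'c' -> no
  pos 2: 'a' -> no
  pos 3: 'a' -> no
  pos 4: 'f' -> MATCH
  pos 5: 'f' -> MATCH
  pos 6: 'c' -> no
  pos 7: 'h' -> no
  pos 8: 'i' -> MATCH
  pos 9: 'e' -> no
Total matches: 3

3


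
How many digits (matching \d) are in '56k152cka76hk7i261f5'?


\d matches any digit 0-9.
Scanning '56k152cka76hk7i261f5':
  pos 0: '5' -> DIGIT
  pos 1: '6' -> DIGIT
  pos 3: '1' -> DIGIT
  pos 4: '5' -> DIGIT
  pos 5: '2' -> DIGIT
  pos 9: '7' -> DIGIT
  pos 10: '6' -> DIGIT
  pos 13: '7' -> DIGIT
  pos 15: '2' -> DIGIT
  pos 16: '6' -> DIGIT
  pos 17: '1' -> DIGIT
  pos 19: '5' -> DIGIT
Digits found: ['5', '6', '1', '5', '2', '7', '6', '7', '2', '6', '1', '5']
Total: 12

12


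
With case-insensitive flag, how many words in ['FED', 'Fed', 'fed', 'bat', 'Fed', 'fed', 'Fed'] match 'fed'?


Case-insensitive matching: compare each word's lowercase form to 'fed'.
  'FED' -> lower='fed' -> MATCH
  'Fed' -> lower='fed' -> MATCH
  'fed' -> lower='fed' -> MATCH
  'bat' -> lower='bat' -> no
  'Fed' -> lower='fed' -> MATCH
  'fed' -> lower='fed' -> MATCH
  'Fed' -> lower='fed' -> MATCH
Matches: ['FED', 'Fed', 'fed', 'Fed', 'fed', 'Fed']
Count: 6

6


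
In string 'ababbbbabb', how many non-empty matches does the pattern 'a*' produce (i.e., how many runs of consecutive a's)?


Pattern 'a*' matches zero or more a's. We want non-empty runs of consecutive a's.
String: 'ababbbbabb'
Walking through the string to find runs of a's:
  Run 1: positions 0-0 -> 'a'
  Run 2: positions 2-2 -> 'a'
  Run 3: positions 7-7 -> 'a'
Non-empty runs found: ['a', 'a', 'a']
Count: 3

3


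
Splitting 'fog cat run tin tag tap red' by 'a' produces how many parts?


Splitting by 'a' breaks the string at each occurrence of the separator.
Text: 'fog cat run tin tag tap red'
Parts after split:
  Part 1: 'fog c'
  Part 2: 't run tin t'
  Part 3: 'g t'
  Part 4: 'p red'
Total parts: 4

4


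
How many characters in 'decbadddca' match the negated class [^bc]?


Negated class [^bc] matches any char NOT in {b, c}
Scanning 'decbadddca':
  pos 0: 'd' -> MATCH
  pos 1: 'e' -> MATCH
  pos 2: 'c' -> no (excluded)
  pos 3: 'b' -> no (excluded)
  pos 4: 'a' -> MATCH
  pos 5: 'd' -> MATCH
  pos 6: 'd' -> MATCH
  pos 7: 'd' -> MATCH
  pos 8: 'c' -> no (excluded)
  pos 9: 'a' -> MATCH
Total matches: 7

7


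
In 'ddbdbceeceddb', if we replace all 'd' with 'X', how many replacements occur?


re.sub('d', 'X', text) replaces every occurrence of 'd' with 'X'.
Text: 'ddbdbceeceddb'
Scanning for 'd':
  pos 0: 'd' -> replacement #1
  pos 1: 'd' -> replacement #2
  pos 3: 'd' -> replacement #3
  pos 10: 'd' -> replacement #4
  pos 11: 'd' -> replacement #5
Total replacements: 5

5


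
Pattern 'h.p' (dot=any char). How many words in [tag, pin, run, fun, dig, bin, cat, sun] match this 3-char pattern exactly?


Pattern 'h.p' means: starts with 'h', any single char, ends with 'p'.
Checking each word (must be exactly 3 chars):
  'tag' (len=3): no
  'pin' (len=3): no
  'run' (len=3): no
  'fun' (len=3): no
  'dig' (len=3): no
  'bin' (len=3): no
  'cat' (len=3): no
  'sun' (len=3): no
Matching words: []
Total: 0

0


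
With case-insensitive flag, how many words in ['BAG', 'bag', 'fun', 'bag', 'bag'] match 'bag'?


Case-insensitive matching: compare each word's lowercase form to 'bag'.
  'BAG' -> lower='bag' -> MATCH
  'bag' -> lower='bag' -> MATCH
  'fun' -> lower='fun' -> no
  'bag' -> lower='bag' -> MATCH
  'bag' -> lower='bag' -> MATCH
Matches: ['BAG', 'bag', 'bag', 'bag']
Count: 4

4


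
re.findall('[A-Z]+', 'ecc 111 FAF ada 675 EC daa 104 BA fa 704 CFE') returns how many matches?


Pattern '[A-Z]+' finds one or more uppercase letters.
Text: 'ecc 111 FAF ada 675 EC daa 104 BA fa 704 CFE'
Scanning for matches:
  Match 1: 'FAF'
  Match 2: 'EC'
  Match 3: 'BA'
  Match 4: 'CFE'
Total matches: 4

4


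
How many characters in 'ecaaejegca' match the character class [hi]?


Character class [hi] matches any of: {h, i}
Scanning string 'ecaaejegca' character by character:
  pos 0: 'e' -> no
  pos 1: 'c' -> no
  pos 2: 'a' -> no
  pos 3: 'a' -> no
  pos 4: 'e' -> no
  pos 5: 'j' -> no
  pos 6: 'e' -> no
  pos 7: 'g' -> no
  pos 8: 'c' -> no
  pos 9: 'a' -> no
Total matches: 0

0


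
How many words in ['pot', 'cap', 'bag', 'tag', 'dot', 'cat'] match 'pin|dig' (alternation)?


Alternation 'pin|dig' matches either 'pin' or 'dig'.
Checking each word:
  'pot' -> no
  'cap' -> no
  'bag' -> no
  'tag' -> no
  'dot' -> no
  'cat' -> no
Matches: []
Count: 0

0


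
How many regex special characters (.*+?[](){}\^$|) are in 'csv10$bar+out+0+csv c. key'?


Regex special characters are: . * + ? [ ] ( ) { } \ ^ $ |
Scanning 'csv10$bar+out+0+csv c. key':
  pos 5: '$' -> SPECIAL
  pos 9: '+' -> SPECIAL
  pos 13: '+' -> SPECIAL
  pos 15: '+' -> SPECIAL
  pos 21: '.' -> SPECIAL
Special chars found: ['$', '+', '+', '+', '.']
Total: 5

5


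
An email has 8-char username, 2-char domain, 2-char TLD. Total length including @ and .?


An email address has format: username@domain.tld
Username length: 8
'@' character: 1
Domain length: 2
'.' character: 1
TLD length: 2
Total = 8 + 1 + 2 + 1 + 2 = 14

14


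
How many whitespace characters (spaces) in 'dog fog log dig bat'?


\s matches whitespace characters (spaces, tabs, etc.).
Text: 'dog fog log dig bat'
This text has 5 words separated by spaces.
Number of spaces = number of words - 1 = 5 - 1 = 4

4


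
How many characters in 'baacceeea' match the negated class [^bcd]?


Negated class [^bcd] matches any char NOT in {b, c, d}
Scanning 'baacceeea':
  pos 0: 'b' -> no (excluded)
  pos 1: 'a' -> MATCH
  pos 2: 'a' -> MATCH
  pos 3: 'c' -> no (excluded)
  pos 4: 'c' -> no (excluded)
  pos 5: 'e' -> MATCH
  pos 6: 'e' -> MATCH
  pos 7: 'e' -> MATCH
  pos 8: 'a' -> MATCH
Total matches: 6

6


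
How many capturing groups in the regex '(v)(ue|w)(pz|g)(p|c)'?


To count capturing groups, count each '(' that starts a group.
Pattern: '(v)(ue|w)(pz|g)(p|c)'
Walking through the pattern:
  Position 0: '(' -> group #1
  Position 3: '(' -> group #2
  Position 9: '(' -> group #3
  Position 15: '(' -> group #4
Total capturing groups: 4

4


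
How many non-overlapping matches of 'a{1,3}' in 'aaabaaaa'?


Pattern 'a{1,3}' matches between 1 and 3 consecutive a's (greedy).
String: 'aaabaaaa'
Finding runs of a's and applying greedy matching:
  Run at pos 0: 'aaa' (length 3)
  Run at pos 4: 'aaaa' (length 4)
Matches: ['aaa', 'aaa', 'a']
Count: 3

3


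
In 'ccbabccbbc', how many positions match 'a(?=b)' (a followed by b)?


Lookahead 'a(?=b)' matches 'a' only when followed by 'b'.
String: 'ccbabccbbc'
Checking each position where char is 'a':
  pos 3: 'a' -> MATCH (next='b')
Matching positions: [3]
Count: 1

1


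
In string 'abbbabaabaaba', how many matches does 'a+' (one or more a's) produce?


Pattern 'a+' matches one or more consecutive a's.
String: 'abbbabaabaaba'
Scanning for runs of a:
  Match 1: 'a' (length 1)
  Match 2: 'a' (length 1)
  Match 3: 'aa' (length 2)
  Match 4: 'aa' (length 2)
  Match 5: 'a' (length 1)
Total matches: 5

5


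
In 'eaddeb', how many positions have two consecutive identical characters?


Looking for consecutive identical characters in 'eaddeb':
  pos 0-1: 'e' vs 'a' -> different
  pos 1-2: 'a' vs 'd' -> different
  pos 2-3: 'd' vs 'd' -> MATCH ('dd')
  pos 3-4: 'd' vs 'e' -> different
  pos 4-5: 'e' vs 'b' -> different
Consecutive identical pairs: ['dd']
Count: 1

1


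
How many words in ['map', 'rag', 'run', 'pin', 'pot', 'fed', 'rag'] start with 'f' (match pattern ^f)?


Pattern ^f anchors to start of word. Check which words begin with 'f':
  'map' -> no
  'rag' -> no
  'run' -> no
  'pin' -> no
  'pot' -> no
  'fed' -> MATCH (starts with 'f')
  'rag' -> no
Matching words: ['fed']
Count: 1

1


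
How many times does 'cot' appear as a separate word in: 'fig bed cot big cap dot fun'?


Scanning each word for exact match 'cot':
  Word 1: 'fig' -> no
  Word 2: 'bed' -> no
  Word 3: 'cot' -> MATCH
  Word 4: 'big' -> no
  Word 5: 'cap' -> no
  Word 6: 'dot' -> no
  Word 7: 'fun' -> no
Total matches: 1

1


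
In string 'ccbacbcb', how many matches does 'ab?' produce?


Pattern 'ab?' matches 'a' optionally followed by 'b'.
String: 'ccbacbcb'
Scanning left to right for 'a' then checking next char:
  Match 1: 'a' (a not followed by b)
Total matches: 1

1


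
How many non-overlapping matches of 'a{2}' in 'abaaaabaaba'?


Pattern 'a{2}' matches exactly 2 consecutive a's (greedy, non-overlapping).
String: 'abaaaabaaba'
Scanning for runs of a's:
  Run at pos 0: 'a' (length 1) -> 0 match(es)
  Run at pos 2: 'aaaa' (length 4) -> 2 match(es)
  Run at pos 7: 'aa' (length 2) -> 1 match(es)
  Run at pos 10: 'a' (length 1) -> 0 match(es)
Matches found: ['aa', 'aa', 'aa']
Total: 3

3


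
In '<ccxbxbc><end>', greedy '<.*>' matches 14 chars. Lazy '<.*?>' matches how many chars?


Greedy '<.*>' tries to match as MUCH as possible.
Lazy '<.*?>' tries to match as LITTLE as possible.

String: '<ccxbxbc><end>'
Greedy '<.*>' starts at first '<' and extends to the LAST '>': '<ccxbxbc><end>' (14 chars)
Lazy '<.*?>' starts at first '<' and stops at the FIRST '>': '<ccxbxbc>' (9 chars)

9
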